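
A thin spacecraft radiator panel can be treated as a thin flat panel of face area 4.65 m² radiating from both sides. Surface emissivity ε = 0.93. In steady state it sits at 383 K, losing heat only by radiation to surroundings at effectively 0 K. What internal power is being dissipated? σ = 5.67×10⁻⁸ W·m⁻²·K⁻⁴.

Steady state: P = εσA T⁴.
A = 2·4.65 = 9.300 m²; T⁴ = (383)⁴ = 2.152×10¹⁰ K⁴.
P = 0.93 × 5.67×10⁻⁸ × 9.300 × 2.152×10¹⁰.

P ≈ 10600 W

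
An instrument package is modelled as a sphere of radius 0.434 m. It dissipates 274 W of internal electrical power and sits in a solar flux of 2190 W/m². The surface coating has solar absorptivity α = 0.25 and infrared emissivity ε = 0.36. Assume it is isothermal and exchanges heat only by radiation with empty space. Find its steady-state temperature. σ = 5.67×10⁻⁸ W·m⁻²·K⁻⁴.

At steady state, absorbed solar power + internal power = radiated power.
Absorbed: α·S·A_cross = 0.25·2190·0.5917 = 324.0 W (cross-section πr²).
Total input = 324.0 + 274 = 598.0 W.
Radiated: εσ·A_surf·T⁴ with A_surf = 4πr² = 2.367 m².
T⁴ = 598.0/(0.36·5.67×10⁻⁸·2.367) = 1.238×10¹⁰ K⁴.

T ≈ 334 K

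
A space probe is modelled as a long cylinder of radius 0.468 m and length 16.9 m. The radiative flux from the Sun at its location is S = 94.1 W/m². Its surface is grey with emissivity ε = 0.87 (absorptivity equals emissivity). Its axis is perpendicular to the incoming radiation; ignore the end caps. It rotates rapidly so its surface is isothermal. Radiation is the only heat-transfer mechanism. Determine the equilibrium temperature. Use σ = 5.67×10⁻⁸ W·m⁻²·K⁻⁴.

T ≈ 152 K

At equilibrium, absorbed power = emitted power.
Absorbing cross-section = 2rL = 15.82 m²; emitting surface = 2πrL = 49.69 m² (ratio π).
εS·A_cross = εσ·A_surf·T⁴  ⇒  T⁴ = S/(πσ)   (ε cancels).
T⁴ = 94.1/(π·5.67×10⁻⁸) = 5.283×10⁸ K⁴.
T = (5.283×10⁸)^(1/4).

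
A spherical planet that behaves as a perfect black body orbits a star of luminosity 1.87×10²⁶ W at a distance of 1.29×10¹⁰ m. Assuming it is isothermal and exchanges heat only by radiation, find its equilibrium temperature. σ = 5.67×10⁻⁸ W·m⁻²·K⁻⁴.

First find the stellar flux at distance d: S = L/(4πd²) = 1.87×10²⁶/(4π·(1.29×10¹⁰)²) = 89420 W/m².
For an isothermal sphere, absorbed (1−a)S·πr² = emitted σ·4πr²·T⁴, so T⁴ = (1−a)S/(4σ).
T⁴ = 1.00·89420/(4·5.67×10⁻⁸) = 3.943×10¹¹ K⁴.

T ≈ 792 K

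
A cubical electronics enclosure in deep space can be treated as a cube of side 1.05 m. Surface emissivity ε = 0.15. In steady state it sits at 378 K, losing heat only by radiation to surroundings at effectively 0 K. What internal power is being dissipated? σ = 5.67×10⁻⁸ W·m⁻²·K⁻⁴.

P ≈ 1150 W

Steady state: P = εσA T⁴.
A = 6L² = 6.615 m²; T⁴ = (378)⁴ = 2.042×10¹⁰ K⁴.
P = 0.15 × 5.67×10⁻⁸ × 6.615 × 2.042×10¹⁰.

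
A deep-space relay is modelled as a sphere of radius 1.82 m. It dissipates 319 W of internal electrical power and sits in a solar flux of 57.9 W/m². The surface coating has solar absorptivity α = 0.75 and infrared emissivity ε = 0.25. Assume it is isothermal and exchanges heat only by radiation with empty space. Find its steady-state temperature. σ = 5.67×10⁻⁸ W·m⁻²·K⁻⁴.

At steady state, absorbed solar power + internal power = radiated power.
Absorbed: α·S·A_cross = 0.75·57.9·10.41 = 451.9 W (cross-section πr²).
Total input = 451.9 + 319 = 770.9 W.
Radiated: εσ·A_surf·T⁴ with A_surf = 4πr² = 41.62 m².
T⁴ = 770.9/(0.25·5.67×10⁻⁸·41.62) = 1.307×10⁹ K⁴.

T ≈ 190 K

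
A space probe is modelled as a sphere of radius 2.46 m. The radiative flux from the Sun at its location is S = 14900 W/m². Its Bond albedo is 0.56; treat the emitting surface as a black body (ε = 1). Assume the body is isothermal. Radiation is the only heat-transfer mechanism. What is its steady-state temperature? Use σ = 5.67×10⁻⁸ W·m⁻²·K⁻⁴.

T ≈ 412 K

At equilibrium, absorbed power = emitted power.
Absorbing cross-section = πr² = 19.01 m²; emitting surface = 4πr² = 76.05 m² (ratio 4).
(1−a)S·A_cross = εσ·A_surf·T⁴  ⇒  T⁴ = (1−a)S/(4σ).
T⁴ = 0.440·14900/(4·5.67×10⁻⁸) = 2.891×10¹⁰ K⁴.
T = (2.891×10¹⁰)^(1/4).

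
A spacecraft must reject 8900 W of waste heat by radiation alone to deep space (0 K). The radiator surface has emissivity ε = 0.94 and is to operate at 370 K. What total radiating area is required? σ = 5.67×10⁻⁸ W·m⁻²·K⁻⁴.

A ≈ 8.91 m²

P = εσA T⁴ ⇒ A = P/(εσT⁴).
T⁴ = 1.874×10¹⁰ K⁴.
A = 8900/(0.94 × 5.67×10⁻⁸ × 1.874×10¹⁰).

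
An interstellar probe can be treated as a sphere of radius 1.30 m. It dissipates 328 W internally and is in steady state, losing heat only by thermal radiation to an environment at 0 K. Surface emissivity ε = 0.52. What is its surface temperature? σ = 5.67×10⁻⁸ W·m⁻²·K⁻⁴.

Steady state: internal power = radiated power, P = εσA T⁴.
Radiating area A = 4πr² = 21.24 m².
T⁴ = P/(εσA) = 328/(0.52·5.67×10⁻⁸·21.24) = 5.238×10⁸ K⁴.
T = (5.238×10⁸)^(1/4).

T ≈ 151 K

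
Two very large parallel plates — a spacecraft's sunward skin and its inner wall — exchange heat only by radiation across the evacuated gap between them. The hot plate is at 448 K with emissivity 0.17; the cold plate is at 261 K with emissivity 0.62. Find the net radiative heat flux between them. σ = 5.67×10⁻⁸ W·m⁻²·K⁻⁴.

For two infinite grey parallel plates, q = σ(T₁⁴ − T₂⁴)/(1/ε₁ + 1/ε₂ − 1).
T₁⁴ − T₂⁴ = 4.028×10¹⁰ − 4.640×10⁹ = 3.564×10¹⁰ K⁴.
1/ε₁ + 1/ε₂ − 1 = 5.882 + 1.613 − 1 = 6.495.
q = 5.67×10⁻⁸ × 3.564×10¹⁰ / 6.495.

q ≈ 311 W/m²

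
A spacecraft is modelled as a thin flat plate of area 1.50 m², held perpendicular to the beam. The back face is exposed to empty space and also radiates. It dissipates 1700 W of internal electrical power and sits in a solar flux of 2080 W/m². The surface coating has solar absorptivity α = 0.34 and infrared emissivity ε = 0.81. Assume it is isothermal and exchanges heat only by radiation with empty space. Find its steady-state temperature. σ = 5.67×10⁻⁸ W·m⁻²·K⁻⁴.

At steady state, absorbed solar power + internal power = radiated power.
Absorbed: α·S·A_cross = 0.34·2080·1.500 = 1061 W (cross-section A).
Total input = 1061 + 1700 = 2761 W.
Radiated: εσ·A_surf·T⁴ with A_surf = 2A = 3.000 m².
T⁴ = 2761/(0.81·5.67×10⁻⁸·3.000) = 2.004×10¹⁰ K⁴.

T ≈ 376 K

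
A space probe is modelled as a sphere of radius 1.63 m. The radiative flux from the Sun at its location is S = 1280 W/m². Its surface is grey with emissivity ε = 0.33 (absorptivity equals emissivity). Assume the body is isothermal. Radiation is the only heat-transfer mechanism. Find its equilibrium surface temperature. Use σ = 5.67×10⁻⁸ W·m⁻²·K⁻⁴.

At equilibrium, absorbed power = emitted power.
Absorbing cross-section = πr² = 8.347 m²; emitting surface = 4πr² = 33.39 m² (ratio 4).
εS·A_cross = εσ·A_surf·T⁴  ⇒  T⁴ = S/(4σ)   (ε cancels).
T⁴ = 1280/(4·5.67×10⁻⁸) = 5.644×10⁹ K⁴.
T = (5.644×10⁹)^(1/4).

T ≈ 274 K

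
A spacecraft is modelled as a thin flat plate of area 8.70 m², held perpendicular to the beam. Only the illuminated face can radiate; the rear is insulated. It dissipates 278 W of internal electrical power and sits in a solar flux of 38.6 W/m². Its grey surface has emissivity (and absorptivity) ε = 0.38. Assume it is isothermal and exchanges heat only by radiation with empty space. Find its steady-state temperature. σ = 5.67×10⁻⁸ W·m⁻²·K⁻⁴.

At steady state, absorbed solar power + internal power = radiated power.
Absorbed: α·S·A_cross = 0.38·38.6·8.700 = 127.6 W (cross-section A).
Total input = 127.6 + 278 = 405.6 W.
Radiated: εσ·A_surf·T⁴ with A_surf = A = 8.700 m².
T⁴ = 405.6/(0.38·5.67×10⁻⁸·8.700) = 2.164×10⁹ K⁴.

T ≈ 216 K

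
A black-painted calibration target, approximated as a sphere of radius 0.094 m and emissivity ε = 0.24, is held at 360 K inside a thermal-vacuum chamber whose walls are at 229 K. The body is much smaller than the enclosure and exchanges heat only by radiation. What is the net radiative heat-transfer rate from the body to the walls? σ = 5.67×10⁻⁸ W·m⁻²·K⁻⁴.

P_net ≈ 21.2 W

For a small grey body in a large enclosure: P_net = εσA(T_body⁴ − T_wall⁴).
A = 4πr² = 0.1110 m²; T_body⁴ − T_wall⁴ = 1.680×10¹⁰ − 2.750×10⁹ = 1.405×10¹⁰ K⁴.
|P_net| = 0.24·5.67×10⁻⁸·0.1110·1.405×10¹⁰.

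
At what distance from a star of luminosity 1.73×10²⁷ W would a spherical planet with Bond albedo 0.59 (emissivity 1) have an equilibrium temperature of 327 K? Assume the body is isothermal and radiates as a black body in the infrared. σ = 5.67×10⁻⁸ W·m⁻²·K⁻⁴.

For an isothermal black-emitting sphere, (1−a)S·πr² = σ·4πr²·T⁴ ⇒ S = 4σT⁴/(1−a).
S = 4·5.67×10⁻⁸·(327)⁴/0.410 = 6325 W/m².
Flux falls as S = L/(4πd²), so d = √(L/(4πS)) = √(1.73×10²⁷/(4π·6325)).

d ≈ 1.48×10¹¹ m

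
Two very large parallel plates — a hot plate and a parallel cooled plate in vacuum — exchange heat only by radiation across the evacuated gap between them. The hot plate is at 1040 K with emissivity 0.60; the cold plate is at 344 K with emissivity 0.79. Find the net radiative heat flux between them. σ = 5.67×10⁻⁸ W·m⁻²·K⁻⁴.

For two infinite grey parallel plates, q = σ(T₁⁴ − T₂⁴)/(1/ε₁ + 1/ε₂ − 1).
T₁⁴ − T₂⁴ = 1.170×10¹² − 1.400×10¹⁰ = 1.156×10¹² K⁴.
1/ε₁ + 1/ε₂ − 1 = 1.667 + 1.266 − 1 = 1.932.
q = 5.67×10⁻⁸ × 1.156×10¹² / 1.932.

q ≈ 33900 W/m²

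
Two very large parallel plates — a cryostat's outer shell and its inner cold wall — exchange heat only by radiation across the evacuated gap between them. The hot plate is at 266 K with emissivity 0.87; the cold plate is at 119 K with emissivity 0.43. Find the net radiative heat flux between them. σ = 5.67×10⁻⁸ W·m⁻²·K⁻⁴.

For two infinite grey parallel plates, q = σ(T₁⁴ − T₂⁴)/(1/ε₁ + 1/ε₂ − 1).
T₁⁴ − T₂⁴ = 5.006×10⁹ − 2.005×10⁸ = 4.806×10⁹ K⁴.
1/ε₁ + 1/ε₂ − 1 = 1.149 + 2.326 − 1 = 2.475.
q = 5.67×10⁻⁸ × 4.806×10⁹ / 2.475.

q ≈ 110 W/m²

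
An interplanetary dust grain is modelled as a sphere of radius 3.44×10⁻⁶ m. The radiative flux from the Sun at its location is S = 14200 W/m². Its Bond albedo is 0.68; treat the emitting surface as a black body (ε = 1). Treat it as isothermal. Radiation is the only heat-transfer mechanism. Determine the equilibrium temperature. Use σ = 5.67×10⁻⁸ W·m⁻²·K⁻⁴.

At equilibrium, absorbed power = emitted power.
Absorbing cross-section = πr² = 3.718×10⁻¹¹ m²; emitting surface = 4πr² = 1.487×10⁻¹⁰ m² (ratio 4).
(1−a)S·A_cross = εσ·A_surf·T⁴  ⇒  T⁴ = (1−a)S/(4σ).
T⁴ = 0.320·14200/(4·5.67×10⁻⁸) = 2.004×10¹⁰ K⁴.
T = (2.004×10¹⁰)^(1/4).

T ≈ 376 K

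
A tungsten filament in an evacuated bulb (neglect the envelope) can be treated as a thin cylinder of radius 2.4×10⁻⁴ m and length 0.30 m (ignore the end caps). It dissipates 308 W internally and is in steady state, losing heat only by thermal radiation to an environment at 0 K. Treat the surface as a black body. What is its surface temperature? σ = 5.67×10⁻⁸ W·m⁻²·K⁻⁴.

T ≈ 1860 K

Steady state: internal power = radiated power, P = εσA T⁴.
Radiating area A = 2πrL = 4.524×10⁻⁴ m².
T⁴ = P/(εσA) = 308/(1.0·5.67×10⁻⁸·4.524×10⁻⁴) = 1.201×10¹³ K⁴.
T = (1.201×10¹³)^(1/4).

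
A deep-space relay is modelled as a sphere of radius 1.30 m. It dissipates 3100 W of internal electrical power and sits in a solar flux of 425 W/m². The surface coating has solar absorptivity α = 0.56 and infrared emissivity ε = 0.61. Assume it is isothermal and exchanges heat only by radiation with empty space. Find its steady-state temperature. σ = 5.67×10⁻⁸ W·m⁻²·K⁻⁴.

T ≈ 278 K

At steady state, absorbed solar power + internal power = radiated power.
Absorbed: α·S·A_cross = 0.56·425·5.309 = 1264 W (cross-section πr²).
Total input = 1264 + 3100 = 4364 W.
Radiated: εσ·A_surf·T⁴ with A_surf = 4πr² = 21.24 m².
T⁴ = 4364/(0.61·5.67×10⁻⁸·21.24) = 5.941×10⁹ K⁴.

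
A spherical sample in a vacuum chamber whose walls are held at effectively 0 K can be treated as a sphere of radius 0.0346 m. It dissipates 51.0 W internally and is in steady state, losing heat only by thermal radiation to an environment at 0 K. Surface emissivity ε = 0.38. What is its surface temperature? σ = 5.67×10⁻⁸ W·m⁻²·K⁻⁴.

Steady state: internal power = radiated power, P = εσA T⁴.
Radiating area A = 4πr² = 0.01504 m².
T⁴ = P/(εσA) = 51.0/(0.38·5.67×10⁻⁸·0.01504) = 1.573×10¹¹ K⁴.
T = (1.573×10¹¹)^(1/4).

T ≈ 630 K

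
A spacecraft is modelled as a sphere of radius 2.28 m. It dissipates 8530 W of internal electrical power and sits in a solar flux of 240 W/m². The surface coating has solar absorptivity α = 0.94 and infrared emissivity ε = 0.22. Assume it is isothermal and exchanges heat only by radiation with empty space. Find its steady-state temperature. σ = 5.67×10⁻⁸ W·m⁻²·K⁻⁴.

T ≈ 350 K

At steady state, absorbed solar power + internal power = radiated power.
Absorbed: α·S·A_cross = 0.94·240·16.33 = 3684 W (cross-section πr²).
Total input = 3684 + 8530 = 12210 W.
Radiated: εσ·A_surf·T⁴ with A_surf = 4πr² = 65.33 m².
T⁴ = 12210/(0.22·5.67×10⁻⁸·65.33) = 1.499×10¹⁰ K⁴.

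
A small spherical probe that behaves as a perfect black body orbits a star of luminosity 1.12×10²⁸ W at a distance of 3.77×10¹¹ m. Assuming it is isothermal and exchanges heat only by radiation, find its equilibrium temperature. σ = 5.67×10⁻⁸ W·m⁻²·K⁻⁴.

First find the stellar flux at distance d: S = L/(4πd²) = 1.12×10²⁸/(4π·(3.77×10¹¹)²) = 6271 W/m².
For an isothermal sphere, absorbed (1−a)S·πr² = emitted σ·4πr²·T⁴, so T⁴ = (1−a)S/(4σ).
T⁴ = 1.00·6271/(4·5.67×10⁻⁸) = 2.765×10¹⁰ K⁴.

T ≈ 408 K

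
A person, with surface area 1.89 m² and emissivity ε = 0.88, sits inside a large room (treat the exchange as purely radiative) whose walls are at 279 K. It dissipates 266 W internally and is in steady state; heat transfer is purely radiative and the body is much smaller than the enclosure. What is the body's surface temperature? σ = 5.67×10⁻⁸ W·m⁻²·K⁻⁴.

For a small grey body in a large enclosure, net radiated power = εσA(T⁴ − T_w⁴).
Steady state: P = εσA(T⁴ − T_w⁴) with A = 1.89 m².
T⁴ = P/(εσA) + T_w⁴ = 266/(0.88·5.67×10⁻⁸·1.890) + (279)⁴
    = 2.821×10⁹ + 6.059×10⁹ = 8.880×10⁹ K⁴.

T ≈ 307 K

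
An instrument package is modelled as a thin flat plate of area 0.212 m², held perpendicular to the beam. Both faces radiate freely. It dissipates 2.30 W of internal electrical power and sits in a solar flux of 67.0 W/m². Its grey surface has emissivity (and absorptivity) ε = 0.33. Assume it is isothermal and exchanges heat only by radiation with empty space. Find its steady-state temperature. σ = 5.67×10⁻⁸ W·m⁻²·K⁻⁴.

At steady state, absorbed solar power + internal power = radiated power.
Absorbed: α·S·A_cross = 0.33·67.0·0.2120 = 4.687 W (cross-section A).
Total input = 4.687 + 2.30 = 6.987 W.
Radiated: εσ·A_surf·T⁴ with A_surf = 2A = 0.4240 m².
T⁴ = 6.987/(0.33·5.67×10⁻⁸·0.4240) = 8.807×10⁸ K⁴.

T ≈ 172 K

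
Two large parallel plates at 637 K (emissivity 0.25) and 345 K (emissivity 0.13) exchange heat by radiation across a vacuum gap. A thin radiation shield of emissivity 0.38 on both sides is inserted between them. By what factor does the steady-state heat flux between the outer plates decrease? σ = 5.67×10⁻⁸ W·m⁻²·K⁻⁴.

Without shield: q₀ = σΔ(T⁴)/(1/ε₁+1/ε₂−1) with denominator 10.69.
With shield the two gaps are in series; the resistances add: (1/ε₁+1/ε_s−1)+(1/ε_s+1/ε₂−1) = 5.632+9.324 = 14.96.
Heat-flux ratio q₀/q = 14.96/10.69.

factor ≈ 1.40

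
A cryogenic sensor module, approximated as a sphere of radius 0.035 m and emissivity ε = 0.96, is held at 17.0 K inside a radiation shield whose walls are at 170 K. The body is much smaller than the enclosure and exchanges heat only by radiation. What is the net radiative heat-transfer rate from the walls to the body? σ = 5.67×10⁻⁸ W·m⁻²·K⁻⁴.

P_net ≈ 0.700 W

For a small grey body in a large enclosure: P_net = εσA(T_body⁴ − T_wall⁴).
A = 4πr² = 0.01539 m²; T_body⁴ − T_wall⁴ = 83520 − 8.352×10⁸ = -8.351×10⁸ K⁴.
|P_net| = 0.96·5.67×10⁻⁸·0.01539·8.351×10⁸.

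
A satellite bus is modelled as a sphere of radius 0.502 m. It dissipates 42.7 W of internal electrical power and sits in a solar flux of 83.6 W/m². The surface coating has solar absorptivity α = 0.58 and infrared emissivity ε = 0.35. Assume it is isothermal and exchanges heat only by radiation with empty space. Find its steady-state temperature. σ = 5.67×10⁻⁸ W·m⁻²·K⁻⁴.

T ≈ 190 K

At steady state, absorbed solar power + internal power = radiated power.
Absorbed: α·S·A_cross = 0.58·83.6·0.7917 = 38.39 W (cross-section πr²).
Total input = 38.39 + 42.7 = 81.09 W.
Radiated: εσ·A_surf·T⁴ with A_surf = 4πr² = 3.167 m².
T⁴ = 81.09/(0.35·5.67×10⁻⁸·3.167) = 1.290×10⁹ K⁴.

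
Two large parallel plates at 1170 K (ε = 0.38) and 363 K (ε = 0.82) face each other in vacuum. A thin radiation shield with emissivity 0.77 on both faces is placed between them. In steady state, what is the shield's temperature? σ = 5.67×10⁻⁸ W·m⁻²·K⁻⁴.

In steady state the net flux on the hot side equals that on the cold side.
σ(T₁⁴−T_s⁴)/D₁ = σ(T_s⁴−T₂⁴)/D₂, with D₁ = 1/ε₁+1/ε_s−1 = 2.930, D₂ = 1/ε_s+1/ε₂−1 = 1.518.
Solve for T_s⁴: T_s⁴ = (D₂·T₁⁴ + D₁·T₂⁴)/(D₁+D₂) = 6.510×10¹¹ K⁴.

T_s ≈ 898 K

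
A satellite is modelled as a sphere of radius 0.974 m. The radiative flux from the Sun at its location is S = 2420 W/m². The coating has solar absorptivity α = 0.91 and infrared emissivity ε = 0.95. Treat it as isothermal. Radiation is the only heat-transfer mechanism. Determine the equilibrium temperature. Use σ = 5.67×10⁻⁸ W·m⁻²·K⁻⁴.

T ≈ 318 K

At equilibrium, absorbed power = emitted power.
Absorbing cross-section = πr² = 2.980 m²; emitting surface = 4πr² = 11.92 m² (ratio 4).
αS·A_cross = εσ·A_surf·T⁴  ⇒  T⁴ = αS/(ε·4σ).
T⁴ = 0.910·2420/(0.95·4·5.67×10⁻⁸) = 1.022×10¹⁰ K⁴.
T = (1.022×10¹⁰)^(1/4).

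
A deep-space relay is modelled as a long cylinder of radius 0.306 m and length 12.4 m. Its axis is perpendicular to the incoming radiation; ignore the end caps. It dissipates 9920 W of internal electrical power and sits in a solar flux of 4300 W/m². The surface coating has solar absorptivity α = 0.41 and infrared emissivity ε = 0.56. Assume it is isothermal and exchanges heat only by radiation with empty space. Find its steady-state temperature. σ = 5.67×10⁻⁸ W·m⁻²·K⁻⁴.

At steady state, absorbed solar power + internal power = radiated power.
Absorbed: α·S·A_cross = 0.41·4300·7.589 = 13380 W (cross-section 2rL).
Total input = 13380 + 9920 = 23300 W.
Radiated: εσ·A_surf·T⁴ with A_surf = 2πrL = 23.84 m².
T⁴ = 23300/(0.56·5.67×10⁻⁸·23.84) = 3.078×10¹⁰ K⁴.

T ≈ 419 K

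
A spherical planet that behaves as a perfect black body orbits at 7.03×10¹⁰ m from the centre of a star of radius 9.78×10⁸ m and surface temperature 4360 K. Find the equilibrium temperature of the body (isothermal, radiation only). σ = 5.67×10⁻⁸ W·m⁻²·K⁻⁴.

The star's surface emits σT_*⁴; at distance d the flux is S = σT_*⁴(R_*/d)².
S = 5.67×10⁻⁸·(4360)⁴·(9.78×10⁸/7.03×10¹⁰)² = 3965 W/m².
For an isothermal sphere T⁴ = (1−a)S/(4σ) = 1.748×10¹⁰ K⁴.

T ≈ 364 K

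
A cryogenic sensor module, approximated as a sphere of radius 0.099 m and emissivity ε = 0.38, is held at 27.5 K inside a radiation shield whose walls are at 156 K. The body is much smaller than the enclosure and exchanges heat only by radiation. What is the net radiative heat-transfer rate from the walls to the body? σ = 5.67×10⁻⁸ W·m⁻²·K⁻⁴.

For a small grey body in a large enclosure: P_net = εσA(T_body⁴ − T_wall⁴).
A = 4πr² = 0.1232 m²; T_body⁴ − T_wall⁴ = 5.719×10⁵ − 5.922×10⁸ = -5.917×10⁸ K⁴.
|P_net| = 0.38·5.67×10⁻⁸·0.1232·5.917×10⁸.

P_net ≈ 1.57 W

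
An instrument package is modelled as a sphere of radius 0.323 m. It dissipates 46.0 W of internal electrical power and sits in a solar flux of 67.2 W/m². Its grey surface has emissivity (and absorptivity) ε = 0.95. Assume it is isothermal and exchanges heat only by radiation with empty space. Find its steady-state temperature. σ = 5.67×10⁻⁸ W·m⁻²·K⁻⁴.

At steady state, absorbed solar power + internal power = radiated power.
Absorbed: α·S·A_cross = 0.95·67.2·0.3278 = 20.92 W (cross-section πr²).
Total input = 20.92 + 46.0 = 66.92 W.
Radiated: εσ·A_surf·T⁴ with A_surf = 4πr² = 1.311 m².
T⁴ = 66.92/(0.95·5.67×10⁻⁸·1.311) = 9.477×10⁸ K⁴.

T ≈ 175 K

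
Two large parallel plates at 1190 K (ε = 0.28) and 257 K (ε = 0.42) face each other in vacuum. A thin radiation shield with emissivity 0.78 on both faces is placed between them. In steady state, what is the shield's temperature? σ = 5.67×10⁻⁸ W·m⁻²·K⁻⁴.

T_s ≈ 952 K

In steady state the net flux on the hot side equals that on the cold side.
σ(T₁⁴−T_s⁴)/D₁ = σ(T_s⁴−T₂⁴)/D₂, with D₁ = 1/ε₁+1/ε_s−1 = 3.853, D₂ = 1/ε_s+1/ε₂−1 = 2.663.
Solve for T_s⁴: T_s⁴ = (D₂·T₁⁴ + D₁·T₂⁴)/(D₁+D₂) = 8.221×10¹¹ K⁴.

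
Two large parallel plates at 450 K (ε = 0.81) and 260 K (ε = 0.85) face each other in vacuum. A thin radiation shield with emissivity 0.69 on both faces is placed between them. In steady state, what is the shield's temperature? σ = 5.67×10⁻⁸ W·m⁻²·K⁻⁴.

T_s ≈ 387 K

In steady state the net flux on the hot side equals that on the cold side.
σ(T₁⁴−T_s⁴)/D₁ = σ(T_s⁴−T₂⁴)/D₂, with D₁ = 1/ε₁+1/ε_s−1 = 1.684, D₂ = 1/ε_s+1/ε₂−1 = 1.626.
Solve for T_s⁴: T_s⁴ = (D₂·T₁⁴ + D₁·T₂⁴)/(D₁+D₂) = 2.247×10¹⁰ K⁴.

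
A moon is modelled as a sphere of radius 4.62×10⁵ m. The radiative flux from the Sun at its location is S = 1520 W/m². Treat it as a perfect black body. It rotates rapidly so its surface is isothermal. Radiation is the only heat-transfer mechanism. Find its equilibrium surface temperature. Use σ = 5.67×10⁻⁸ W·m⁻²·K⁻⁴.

T ≈ 286 K

At equilibrium, absorbed power = emitted power.
Absorbing cross-section = πr² = 6.706×10¹¹ m²; emitting surface = 4πr² = 2.682×10¹² m² (ratio 4).
S·A_cross = εσ·A_surf·T⁴  ⇒  T⁴ = S/(4σ).
T⁴ = 1.00·1520/(4·5.67×10⁻⁸) = 6.702×10⁹ K⁴.
T = (6.702×10⁹)^(1/4).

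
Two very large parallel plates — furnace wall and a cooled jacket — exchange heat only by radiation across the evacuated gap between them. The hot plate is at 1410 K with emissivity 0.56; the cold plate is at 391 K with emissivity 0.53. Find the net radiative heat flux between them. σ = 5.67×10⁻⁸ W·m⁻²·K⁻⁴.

q ≈ 83400 W/m²

For two infinite grey parallel plates, q = σ(T₁⁴ − T₂⁴)/(1/ε₁ + 1/ε₂ − 1).
T₁⁴ − T₂⁴ = 3.953×10¹² − 2.337×10¹⁰ = 3.929×10¹² K⁴.
1/ε₁ + 1/ε₂ − 1 = 1.786 + 1.887 − 1 = 2.673.
q = 5.67×10⁻⁸ × 3.929×10¹² / 2.673.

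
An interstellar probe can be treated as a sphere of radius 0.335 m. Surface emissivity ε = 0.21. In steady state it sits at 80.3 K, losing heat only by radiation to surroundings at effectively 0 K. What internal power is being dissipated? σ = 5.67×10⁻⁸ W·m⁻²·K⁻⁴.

P ≈ 0.698 W

Steady state: P = εσA T⁴.
A = 4πr² = 1.410 m²; T⁴ = (80.3)⁴ = 4.158×10⁷ K⁴.
P = 0.21 × 5.67×10⁻⁸ × 1.410 × 4.158×10⁷.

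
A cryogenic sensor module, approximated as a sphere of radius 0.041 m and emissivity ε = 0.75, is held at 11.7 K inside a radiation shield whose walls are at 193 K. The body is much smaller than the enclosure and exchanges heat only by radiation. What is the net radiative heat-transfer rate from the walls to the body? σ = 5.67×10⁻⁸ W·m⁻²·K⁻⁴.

P_net ≈ 1.25 W

For a small grey body in a large enclosure: P_net = εσA(T_body⁴ − T_wall⁴).
A = 4πr² = 0.02112 m²; T_body⁴ − T_wall⁴ = 18740 − 1.387×10⁹ = -1.387×10⁹ K⁴.
|P_net| = 0.75·5.67×10⁻⁸·0.02112·1.387×10⁹.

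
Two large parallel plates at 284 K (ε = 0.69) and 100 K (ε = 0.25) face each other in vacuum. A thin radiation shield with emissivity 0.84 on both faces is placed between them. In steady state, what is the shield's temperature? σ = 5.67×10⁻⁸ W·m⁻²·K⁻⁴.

T_s ≈ 262 K

In steady state the net flux on the hot side equals that on the cold side.
σ(T₁⁴−T_s⁴)/D₁ = σ(T_s⁴−T₂⁴)/D₂, with D₁ = 1/ε₁+1/ε_s−1 = 1.640, D₂ = 1/ε_s+1/ε₂−1 = 4.190.
Solve for T_s⁴: T_s⁴ = (D₂·T₁⁴ + D₁·T₂⁴)/(D₁+D₂) = 4.704×10⁹ K⁴.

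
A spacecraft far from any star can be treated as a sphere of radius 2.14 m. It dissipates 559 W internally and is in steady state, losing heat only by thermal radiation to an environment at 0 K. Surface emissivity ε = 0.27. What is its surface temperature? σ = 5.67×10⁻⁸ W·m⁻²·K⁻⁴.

Steady state: internal power = radiated power, P = εσA T⁴.
Radiating area A = 4πr² = 57.55 m².
T⁴ = P/(εσA) = 559/(0.27·5.67×10⁻⁸·57.55) = 6.345×10⁸ K⁴.
T = (6.345×10⁸)^(1/4).

T ≈ 159 K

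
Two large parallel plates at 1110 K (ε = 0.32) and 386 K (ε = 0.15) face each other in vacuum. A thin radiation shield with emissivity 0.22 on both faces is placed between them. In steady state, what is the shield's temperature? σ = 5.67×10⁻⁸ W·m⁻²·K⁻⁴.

In steady state the net flux on the hot side equals that on the cold side.
σ(T₁⁴−T_s⁴)/D₁ = σ(T_s⁴−T₂⁴)/D₂, with D₁ = 1/ε₁+1/ε_s−1 = 6.670, D₂ = 1/ε_s+1/ε₂−1 = 10.21.
Solve for T_s⁴: T_s⁴ = (D₂·T₁⁴ + D₁·T₂⁴)/(D₁+D₂) = 9.270×10¹¹ K⁴.

T_s ≈ 981 K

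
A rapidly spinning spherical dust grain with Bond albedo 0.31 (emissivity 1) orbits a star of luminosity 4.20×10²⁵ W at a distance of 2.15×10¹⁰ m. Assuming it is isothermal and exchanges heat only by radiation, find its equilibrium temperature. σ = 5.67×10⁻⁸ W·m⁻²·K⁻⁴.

First find the stellar flux at distance d: S = L/(4πd²) = 4.20×10²⁵/(4π·(2.15×10¹⁰)²) = 7230 W/m².
For an isothermal sphere, absorbed (1−a)S·πr² = emitted σ·4πr²·T⁴, so T⁴ = (1−a)S/(4σ).
T⁴ = 0.690·7230/(4·5.67×10⁻⁸) = 2.200×10¹⁰ K⁴.

T ≈ 385 K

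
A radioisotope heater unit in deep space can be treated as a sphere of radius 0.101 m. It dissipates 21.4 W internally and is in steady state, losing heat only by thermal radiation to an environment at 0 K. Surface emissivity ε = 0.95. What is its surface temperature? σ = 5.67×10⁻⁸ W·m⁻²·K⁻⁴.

T ≈ 236 K

Steady state: internal power = radiated power, P = εσA T⁴.
Radiating area A = 4πr² = 0.1282 m².
T⁴ = P/(εσA) = 21.4/(0.95·5.67×10⁻⁸·0.1282) = 3.099×10⁹ K⁴.
T = (3.099×10⁹)^(1/4).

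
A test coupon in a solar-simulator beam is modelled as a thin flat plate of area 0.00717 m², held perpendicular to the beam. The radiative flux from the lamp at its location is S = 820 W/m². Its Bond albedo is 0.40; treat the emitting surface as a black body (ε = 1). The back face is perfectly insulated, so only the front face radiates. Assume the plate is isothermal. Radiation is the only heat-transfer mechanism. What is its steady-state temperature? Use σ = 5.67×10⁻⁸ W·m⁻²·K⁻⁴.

T ≈ 305 K

At equilibrium, absorbed power = emitted power.
Absorbing cross-section = A = 0.007170 m²; emitting surface = A = 0.007170 m² (ratio 1).
(1−a)S·A_cross = εσ·A_surf·T⁴  ⇒  T⁴ = (1−a)S/(1σ).
T⁴ = 0.600·820/(1·5.67×10⁻⁸) = 8.677×10⁹ K⁴.
T = (8.677×10⁹)^(1/4).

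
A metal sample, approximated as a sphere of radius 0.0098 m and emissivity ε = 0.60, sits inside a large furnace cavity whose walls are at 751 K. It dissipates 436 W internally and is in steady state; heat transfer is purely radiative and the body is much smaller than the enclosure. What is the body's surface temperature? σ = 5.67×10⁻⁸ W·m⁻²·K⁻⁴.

T ≈ 1820 K

For a small grey body in a large enclosure, net radiated power = εσA(T⁴ − T_w⁴).
Steady state: P = εσA(T⁴ − T_w⁴) with A = 4πr² = 0.001207 m².
T⁴ = P/(εσA) + T_w⁴ = 436/(0.60·5.67×10⁻⁸·0.001207) + (751)⁴
    = 1.062×10¹³ + 3.181×10¹¹ = 1.094×10¹³ K⁴.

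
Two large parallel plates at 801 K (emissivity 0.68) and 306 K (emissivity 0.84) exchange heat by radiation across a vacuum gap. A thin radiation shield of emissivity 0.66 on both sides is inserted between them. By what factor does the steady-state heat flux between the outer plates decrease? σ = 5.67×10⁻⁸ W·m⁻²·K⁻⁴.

Without shield: q₀ = σΔ(T⁴)/(1/ε₁+1/ε₂−1) with denominator 1.661.
With shield the two gaps are in series; the resistances add: (1/ε₁+1/ε_s−1)+(1/ε_s+1/ε₂−1) = 1.986+1.706 = 3.691.
Heat-flux ratio q₀/q = 3.691/1.661.

factor ≈ 2.22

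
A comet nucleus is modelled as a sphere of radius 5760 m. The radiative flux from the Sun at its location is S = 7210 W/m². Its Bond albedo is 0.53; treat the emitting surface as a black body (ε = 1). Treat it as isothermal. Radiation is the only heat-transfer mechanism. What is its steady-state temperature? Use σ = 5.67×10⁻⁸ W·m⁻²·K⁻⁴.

T ≈ 350 K

At equilibrium, absorbed power = emitted power.
Absorbing cross-section = πr² = 1.042×10⁸ m²; emitting surface = 4πr² = 4.169×10⁸ m² (ratio 4).
(1−a)S·A_cross = εσ·A_surf·T⁴  ⇒  T⁴ = (1−a)S/(4σ).
T⁴ = 0.470·7210/(4·5.67×10⁻⁸) = 1.494×10¹⁰ K⁴.
T = (1.494×10¹⁰)^(1/4).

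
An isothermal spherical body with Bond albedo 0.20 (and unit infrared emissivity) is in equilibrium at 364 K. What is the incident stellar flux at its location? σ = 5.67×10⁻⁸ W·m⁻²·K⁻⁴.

(1−a)S·πr² = σ·4πr²·T⁴ ⇒ S = 4σT⁴/(1−a).
S = 4·5.67×10⁻⁸·1.756×10¹⁰/0.800.

S ≈ 4980 W/m²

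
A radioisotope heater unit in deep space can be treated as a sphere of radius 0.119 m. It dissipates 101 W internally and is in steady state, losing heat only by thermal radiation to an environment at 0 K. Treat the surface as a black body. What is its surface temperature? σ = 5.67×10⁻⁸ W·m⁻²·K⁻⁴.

T ≈ 316 K

Steady state: internal power = radiated power, P = εσA T⁴.
Radiating area A = 4πr² = 0.1780 m².
T⁴ = P/(εσA) = 101/(1.0·5.67×10⁻⁸·0.1780) = 1.001×10¹⁰ K⁴.
T = (1.001×10¹⁰)^(1/4).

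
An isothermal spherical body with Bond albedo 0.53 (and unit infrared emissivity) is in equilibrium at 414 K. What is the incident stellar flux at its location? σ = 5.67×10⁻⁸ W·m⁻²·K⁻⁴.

S ≈ 14200 W/m²

(1−a)S·πr² = σ·4πr²·T⁴ ⇒ S = 4σT⁴/(1−a).
S = 4·5.67×10⁻⁸·2.938×10¹⁰/0.470.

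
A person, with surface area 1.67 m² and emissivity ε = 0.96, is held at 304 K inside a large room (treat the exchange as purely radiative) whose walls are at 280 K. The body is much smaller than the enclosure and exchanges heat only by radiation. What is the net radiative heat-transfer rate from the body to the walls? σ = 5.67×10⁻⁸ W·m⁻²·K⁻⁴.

P_net ≈ 218 W

For a small grey body in a large enclosure: P_net = εσA(T_body⁴ − T_wall⁴).
A = 1.67 m²; T_body⁴ − T_wall⁴ = 8.541×10⁹ − 6.147×10⁹ = 2.394×10⁹ K⁴.
|P_net| = 0.96·5.67×10⁻⁸·1.670·2.394×10⁹.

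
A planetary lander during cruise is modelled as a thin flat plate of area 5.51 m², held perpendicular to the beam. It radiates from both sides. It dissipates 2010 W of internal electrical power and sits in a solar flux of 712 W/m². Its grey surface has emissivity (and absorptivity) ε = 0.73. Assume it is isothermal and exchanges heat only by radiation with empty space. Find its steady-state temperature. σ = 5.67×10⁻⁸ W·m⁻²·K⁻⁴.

T ≈ 322 K

At steady state, absorbed solar power + internal power = radiated power.
Absorbed: α·S·A_cross = 0.73·712·5.510 = 2864 W (cross-section A).
Total input = 2864 + 2010 = 4874 W.
Radiated: εσ·A_surf·T⁴ with A_surf = 2A = 11.02 m².
T⁴ = 4874/(0.73·5.67×10⁻⁸·11.02) = 1.069×10¹⁰ K⁴.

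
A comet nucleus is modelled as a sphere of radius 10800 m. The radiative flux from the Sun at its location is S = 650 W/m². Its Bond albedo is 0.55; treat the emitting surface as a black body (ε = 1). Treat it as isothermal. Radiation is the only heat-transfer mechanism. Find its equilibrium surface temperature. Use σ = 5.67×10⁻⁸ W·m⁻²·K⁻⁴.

At equilibrium, absorbed power = emitted power.
Absorbing cross-section = πr² = 3.664×10⁸ m²; emitting surface = 4πr² = 1.466×10⁹ m² (ratio 4).
(1−a)S·A_cross = εσ·A_surf·T⁴  ⇒  T⁴ = (1−a)S/(4σ).
T⁴ = 0.450·650/(4·5.67×10⁻⁸) = 1.290×10⁹ K⁴.
T = (1.290×10⁹)^(1/4).

T ≈ 190 K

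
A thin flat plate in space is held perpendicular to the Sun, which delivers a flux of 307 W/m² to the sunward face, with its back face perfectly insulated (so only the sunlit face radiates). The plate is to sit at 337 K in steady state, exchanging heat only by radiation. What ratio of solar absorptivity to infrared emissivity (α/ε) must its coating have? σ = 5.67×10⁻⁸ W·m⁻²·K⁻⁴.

α/ε ≈ 2.38

Balance: αS·A = εσ·1A·T⁴ ⇒ α/ε = σT⁴/S.
α/ε = 5.67×10⁻⁸·(337)⁴/307 = 5.67×10⁻⁸·1.290×10¹⁰/307.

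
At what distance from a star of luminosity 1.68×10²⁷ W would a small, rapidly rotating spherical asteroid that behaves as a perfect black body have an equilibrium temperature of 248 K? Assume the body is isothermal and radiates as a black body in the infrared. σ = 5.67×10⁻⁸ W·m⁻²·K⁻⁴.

d ≈ 3.95×10¹¹ m

For an isothermal black-emitting sphere, (1−a)S·πr² = σ·4πr²·T⁴ ⇒ S = 4σT⁴/(1−a).
S = 4·5.67×10⁻⁸·(248)⁴/1.00 = 857.9 W/m².
Flux falls as S = L/(4πd²), so d = √(L/(4πS)) = √(1.68×10²⁷/(4π·857.9)).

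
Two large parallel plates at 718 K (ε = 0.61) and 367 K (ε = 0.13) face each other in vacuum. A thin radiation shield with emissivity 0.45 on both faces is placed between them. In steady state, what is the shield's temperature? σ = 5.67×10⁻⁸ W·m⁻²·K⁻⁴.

In steady state the net flux on the hot side equals that on the cold side.
σ(T₁⁴−T_s⁴)/D₁ = σ(T_s⁴−T₂⁴)/D₂, with D₁ = 1/ε₁+1/ε_s−1 = 2.862, D₂ = 1/ε_s+1/ε₂−1 = 8.915.
Solve for T_s⁴: T_s⁴ = (D₂·T₁⁴ + D₁·T₂⁴)/(D₁+D₂) = 2.056×10¹¹ K⁴.

T_s ≈ 673 K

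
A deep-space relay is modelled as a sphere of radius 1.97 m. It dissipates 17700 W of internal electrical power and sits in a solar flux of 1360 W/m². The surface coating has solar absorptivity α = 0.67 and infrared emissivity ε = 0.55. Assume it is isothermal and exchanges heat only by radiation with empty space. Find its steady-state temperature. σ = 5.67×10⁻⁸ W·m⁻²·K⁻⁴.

T ≈ 371 K

At steady state, absorbed solar power + internal power = radiated power.
Absorbed: α·S·A_cross = 0.67·1360·12.19 = 11110 W (cross-section πr²).
Total input = 11110 + 17700 = 28810 W.
Radiated: εσ·A_surf·T⁴ with A_surf = 4πr² = 48.77 m².
T⁴ = 28810/(0.55·5.67×10⁻⁸·48.77) = 1.894×10¹⁰ K⁴.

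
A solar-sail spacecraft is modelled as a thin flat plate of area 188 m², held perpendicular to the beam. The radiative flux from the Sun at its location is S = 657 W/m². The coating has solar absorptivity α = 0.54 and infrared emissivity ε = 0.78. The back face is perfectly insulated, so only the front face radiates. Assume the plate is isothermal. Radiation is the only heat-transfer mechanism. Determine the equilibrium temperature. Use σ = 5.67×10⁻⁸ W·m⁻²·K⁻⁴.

T ≈ 299 K

At equilibrium, absorbed power = emitted power.
Absorbing cross-section = A = 188.0 m²; emitting surface = A = 188.0 m² (ratio 1).
αS·A_cross = εσ·A_surf·T⁴  ⇒  T⁴ = αS/(ε·1σ).
T⁴ = 0.540·657/(0.78·1·5.67×10⁻⁸) = 8.022×10⁹ K⁴.
T = (8.022×10⁹)^(1/4).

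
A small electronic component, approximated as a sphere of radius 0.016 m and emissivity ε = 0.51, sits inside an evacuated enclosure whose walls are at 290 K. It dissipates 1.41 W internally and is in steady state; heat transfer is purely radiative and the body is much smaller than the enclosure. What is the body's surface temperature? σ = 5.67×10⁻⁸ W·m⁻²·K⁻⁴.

T ≈ 386 K

For a small grey body in a large enclosure, net radiated power = εσA(T⁴ − T_w⁴).
Steady state: P = εσA(T⁴ − T_w⁴) with A = 4πr² = 0.003217 m².
T⁴ = P/(εσA) + T_w⁴ = 1.41/(0.51·5.67×10⁻⁸·0.003217) + (290)⁴
    = 1.516×10¹⁰ + 7.073×10⁹ = 2.223×10¹⁰ K⁴.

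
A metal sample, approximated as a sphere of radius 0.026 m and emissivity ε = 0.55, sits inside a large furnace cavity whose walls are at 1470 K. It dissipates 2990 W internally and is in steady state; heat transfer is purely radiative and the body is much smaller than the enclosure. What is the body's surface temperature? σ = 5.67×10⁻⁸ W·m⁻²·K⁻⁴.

For a small grey body in a large enclosure, net radiated power = εσA(T⁴ − T_w⁴).
Steady state: P = εσA(T⁴ − T_w⁴) with A = 4πr² = 0.008495 m².
T⁴ = P/(εσA) + T_w⁴ = 2990/(0.55·5.67×10⁻⁸·0.008495) + (1470)⁴
    = 1.129×10¹³ + 4.669×10¹² = 1.596×10¹³ K⁴.

T ≈ 2000 K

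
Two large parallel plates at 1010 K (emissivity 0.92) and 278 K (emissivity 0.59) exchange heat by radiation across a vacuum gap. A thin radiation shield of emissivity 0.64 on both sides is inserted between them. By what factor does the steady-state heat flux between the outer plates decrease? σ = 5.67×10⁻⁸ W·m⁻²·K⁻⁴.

factor ≈ 2.19

Without shield: q₀ = σΔ(T⁴)/(1/ε₁+1/ε₂−1) with denominator 1.782.
With shield the two gaps are in series; the resistances add: (1/ε₁+1/ε_s−1)+(1/ε_s+1/ε₂−1) = 1.649+2.257 = 3.907.
Heat-flux ratio q₀/q = 3.907/1.782.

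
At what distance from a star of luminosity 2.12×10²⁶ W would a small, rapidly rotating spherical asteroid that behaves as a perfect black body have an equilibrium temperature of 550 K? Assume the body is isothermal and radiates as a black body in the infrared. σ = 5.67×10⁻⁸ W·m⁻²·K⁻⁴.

d ≈ 2.85×10¹⁰ m

For an isothermal black-emitting sphere, (1−a)S·πr² = σ·4πr²·T⁴ ⇒ S = 4σT⁴/(1−a).
S = 4·5.67×10⁻⁸·(550)⁴/1.00 = 20750 W/m².
Flux falls as S = L/(4πd²), so d = √(L/(4πS)) = √(2.12×10²⁶/(4π·20750)).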